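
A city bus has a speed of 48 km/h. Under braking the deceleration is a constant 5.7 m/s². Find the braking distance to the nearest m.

Braking distance ≈ 16 m

48 km/h ÷ 3.6 = 13.3333 m/s.
Braking distance = v²/(2a) = 13.3333² / (2 × 5.700) = 177.777 / 11.400 = 15.594 m.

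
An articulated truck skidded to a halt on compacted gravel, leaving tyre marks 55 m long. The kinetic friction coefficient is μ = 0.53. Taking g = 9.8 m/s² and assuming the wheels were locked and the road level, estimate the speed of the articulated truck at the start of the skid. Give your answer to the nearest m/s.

Deceleration a = μg = 0.53 × 9.8 = 5.194 m/s².
v = √(2a·d) = √(2 × 5.194 × 55) = √571.340 = 23.9027 m/s.

Initial speed ≈ 24 m/s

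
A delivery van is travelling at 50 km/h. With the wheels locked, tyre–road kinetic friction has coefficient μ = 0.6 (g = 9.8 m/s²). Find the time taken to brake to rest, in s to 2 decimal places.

50 km/h ÷ 3.6 = 13.8889 m/s.
a = μg = 0.6 × 9.8 = 5.880 m/s².
Braking time = v/a = 13.8889 / 5.880 = 2.362 s.

Braking time ≈ 2.36 s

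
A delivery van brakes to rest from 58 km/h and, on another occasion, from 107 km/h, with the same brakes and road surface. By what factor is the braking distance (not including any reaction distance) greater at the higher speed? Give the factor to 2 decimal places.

Factor ≈ 3.40

Braking distance d = v²/(2a), so with a fixed, d ∝ v².
Factor = (107/58)² = 1.8448² = 3.4033.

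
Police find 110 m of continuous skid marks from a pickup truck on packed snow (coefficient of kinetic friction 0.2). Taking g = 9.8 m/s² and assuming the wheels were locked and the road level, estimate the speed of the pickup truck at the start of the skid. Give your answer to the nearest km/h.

Deceleration a = μg = 0.2 × 9.8 = 1.960 m/s².
v = √(2a·d) = √(2 × 1.960 × 110) = √431.200 = 20.7654 m/s.
= 20.7654 × 3.6 = 74.755 km/h.

Initial speed ≈ 75 km/h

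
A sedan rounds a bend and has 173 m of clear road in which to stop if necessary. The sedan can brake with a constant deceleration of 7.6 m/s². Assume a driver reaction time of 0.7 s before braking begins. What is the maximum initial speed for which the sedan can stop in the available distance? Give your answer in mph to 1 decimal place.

Maximum speed ≈ 103.4 mph

Stopping distance: v·t_r + v²/(2a) = 173 with t_r = 0.7 s and a = 7.600 m/s².
So v² + 10.640 v − 2629.60 = 0.
Positive root: v = −a·t_r + √((a·t_r)² + 2a·d) = −5.320 + √(28.302 + 2629.60) = 46.2348 m/s.
46.2348 m/s ÷ 0.44704 = 103.424 mph.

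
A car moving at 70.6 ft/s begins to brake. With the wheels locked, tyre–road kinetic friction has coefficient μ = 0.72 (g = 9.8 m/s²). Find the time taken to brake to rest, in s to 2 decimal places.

Braking time ≈ 3.05 s

70.6 ft/s × 0.3048 = 21.5189 m/s.
a = μg = 0.72 × 9.8 = 7.056 m/s².
Braking time = v/a = 21.5189 / 7.056 = 3.050 s.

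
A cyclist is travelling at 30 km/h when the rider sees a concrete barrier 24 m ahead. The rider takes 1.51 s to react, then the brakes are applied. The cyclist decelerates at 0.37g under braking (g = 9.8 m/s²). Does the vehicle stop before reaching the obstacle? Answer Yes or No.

Yes

30 km/h ÷ 3.6 = 8.3333 m/s.
a = 0.37 × 9.8 = 3.626 m/s².
Reaction distance = 8.3333 × 1.51 = 12.583 m.
Braking distance = v²/(2a) = 69.444 / 7.252 = 9.576 m.
Total stopping distance = 12.583 + 9.576 = 22.159 m, vs 24 m available — it stops with 24 − 22.159 = 1.841 m to spare.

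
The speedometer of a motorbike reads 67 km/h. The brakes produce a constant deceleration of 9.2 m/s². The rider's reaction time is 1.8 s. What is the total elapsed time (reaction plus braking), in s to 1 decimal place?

Total time ≈ 3.8 s

67 km/h ÷ 3.6 = 18.6111 m/s.
Braking time = v/a = 18.6111 / 9.200 = 2.023 s.
Total = 1.8 + 2.023 = 3.823 s.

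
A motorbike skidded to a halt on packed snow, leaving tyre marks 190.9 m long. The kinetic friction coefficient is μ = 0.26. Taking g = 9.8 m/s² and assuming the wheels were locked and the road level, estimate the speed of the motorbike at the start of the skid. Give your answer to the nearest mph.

Initial speed ≈ 70 mph

Deceleration a = μg = 0.26 × 9.8 = 2.548 m/s².
v = √(2a·d) = √(2 × 2.548 × 190.9) = √972.826 = 31.1902 m/s.
= 31.1902 ÷ 0.44704 = 69.770 mph.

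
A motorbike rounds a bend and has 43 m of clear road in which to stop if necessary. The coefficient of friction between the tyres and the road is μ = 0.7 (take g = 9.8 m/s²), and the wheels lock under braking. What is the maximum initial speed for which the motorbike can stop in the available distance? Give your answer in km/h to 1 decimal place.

Maximum speed ≈ 87.4 km/h

a = μg = 0.7 × 9.8 = 6.860 m/s².
v²/(2a) = d ⇒ v = √(2 × 6.860 × 43) = √589.96 = 24.2891 m/s.
24.2891 m/s × 3.6 = 87.441 km/h.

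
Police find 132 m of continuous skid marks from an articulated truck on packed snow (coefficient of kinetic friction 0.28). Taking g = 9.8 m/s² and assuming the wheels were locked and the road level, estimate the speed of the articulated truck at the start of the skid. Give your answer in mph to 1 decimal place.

Deceleration a = μg = 0.28 × 9.8 = 2.744 m/s².
v = √(2a·d) = √(2 × 2.744 × 132) = √724.416 = 26.9150 m/s.
= 26.9150 ÷ 0.44704 = 60.207 mph.

Initial speed ≈ 60.2 mph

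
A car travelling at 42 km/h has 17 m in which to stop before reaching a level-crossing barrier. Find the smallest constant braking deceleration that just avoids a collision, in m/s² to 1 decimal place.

Required deceleration ≈ 4.0 m/s²

42 km/h ÷ 3.6 = 11.6667 m/s.
v² = 2a·d ⇒ a = v²/(2d) = 11.6667² / (2 × 17.000) = 136.112 / 34.000 = 4.0033 m/s².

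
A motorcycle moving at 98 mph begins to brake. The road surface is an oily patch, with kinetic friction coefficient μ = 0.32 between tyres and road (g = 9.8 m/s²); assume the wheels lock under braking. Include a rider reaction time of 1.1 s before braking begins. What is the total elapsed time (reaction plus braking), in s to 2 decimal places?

98 mph × 0.44704 = 43.8099 m/s.
a = μg = 0.32 × 9.8 = 3.136 m/s².
Braking time = v/a = 43.8099 / 3.136 = 13.970 s.
Total = 1.1 + 13.970 = 15.070 s.

Total time ≈ 15.07 s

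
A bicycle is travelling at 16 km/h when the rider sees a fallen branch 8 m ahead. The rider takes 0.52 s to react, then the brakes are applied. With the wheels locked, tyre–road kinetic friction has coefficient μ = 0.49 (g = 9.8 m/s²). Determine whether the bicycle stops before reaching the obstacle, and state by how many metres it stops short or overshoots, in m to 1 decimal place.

Yes — it stops 3.6 m short of the obstacle

16 km/h ÷ 3.6 = 4.4444 m/s.
a = μg = 0.49 × 9.8 = 4.802 m/s².
Reaction distance = 4.4444 × 0.52 = 2.311 m.
Braking distance = v²/(2a) = 19.753 / 9.604 = 2.057 m.
Total stopping distance = 2.311 + 2.057 = 4.368 m, vs 8 m available — it stops with 8 − 4.368 = 3.632 m to spare.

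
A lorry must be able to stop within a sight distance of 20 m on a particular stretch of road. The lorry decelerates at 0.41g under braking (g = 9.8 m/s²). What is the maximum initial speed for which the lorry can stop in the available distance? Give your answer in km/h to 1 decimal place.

Maximum speed ≈ 45.6 km/h

a = 0.41 × 9.8 = 4.018 m/s².
v²/(2a) = d ⇒ v = √(2 × 4.018 × 20) = √160.72 = 12.6775 m/s.
12.6775 m/s × 3.6 = 45.639 km/h.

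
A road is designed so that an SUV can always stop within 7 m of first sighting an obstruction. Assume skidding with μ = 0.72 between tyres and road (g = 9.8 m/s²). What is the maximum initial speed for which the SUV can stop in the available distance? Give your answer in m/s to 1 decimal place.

Maximum speed ≈ 9.9 m/s

a = μg = 0.72 × 9.8 = 7.056 m/s².
v²/(2a) = d ⇒ v = √(2 × 7.056 × 7) = √98.78 = 9.9388 m/s.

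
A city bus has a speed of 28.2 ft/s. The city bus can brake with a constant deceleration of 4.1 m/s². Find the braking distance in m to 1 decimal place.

28.2 ft/s × 0.3048 = 8.5954 m/s.
Braking distance = v²/(2a) = 8.5954² / (2 × 4.100) = 73.881 / 8.200 = 9.010 m.

Braking distance ≈ 9.0 m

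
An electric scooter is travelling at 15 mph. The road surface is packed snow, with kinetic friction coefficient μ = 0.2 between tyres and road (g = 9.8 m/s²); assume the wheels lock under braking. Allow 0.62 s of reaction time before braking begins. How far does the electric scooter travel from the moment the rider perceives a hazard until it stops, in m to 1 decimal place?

15 mph × 0.44704 = 6.7056 m/s.
a = μg = 0.2 × 9.8 = 1.960 m/s².
Reaction distance = v·t_r = 6.7056 × 0.62 = 4.157 m.
Braking distance = v²/(2a) = 6.7056² / (2 × 1.960) = 44.965 / 3.920 = 11.471 m.
Total = 4.157 + 11.471 = 15.628 m.

Total stopping distance ≈ 15.6 m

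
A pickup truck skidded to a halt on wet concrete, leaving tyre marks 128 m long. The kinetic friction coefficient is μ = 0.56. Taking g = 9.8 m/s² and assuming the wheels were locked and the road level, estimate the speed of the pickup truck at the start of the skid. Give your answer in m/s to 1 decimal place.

Deceleration a = μg = 0.56 × 9.8 = 5.488 m/s².
v = √(2a·d) = √(2 × 5.488 × 128) = √1404.928 = 37.4824 m/s.

Initial speed ≈ 37.5 m/s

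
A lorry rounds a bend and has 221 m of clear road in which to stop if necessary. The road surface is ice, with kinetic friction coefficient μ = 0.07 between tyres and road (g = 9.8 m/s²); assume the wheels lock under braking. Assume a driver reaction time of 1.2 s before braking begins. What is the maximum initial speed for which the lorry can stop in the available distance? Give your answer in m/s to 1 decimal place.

a = μg = 0.07 × 9.8 = 0.686 m/s².
Stopping distance: v·t_r + v²/(2a) = 221 with t_r = 1.2 s and a = 0.686 m/s².
So v² + 1.646 v − 303.21 = 0.
Positive root: v = −a·t_r + √((a·t_r)² + 2a·d) = −0.823 + √(0.677 + 303.21) = 16.6094 m/s.

Maximum speed ≈ 16.6 m/s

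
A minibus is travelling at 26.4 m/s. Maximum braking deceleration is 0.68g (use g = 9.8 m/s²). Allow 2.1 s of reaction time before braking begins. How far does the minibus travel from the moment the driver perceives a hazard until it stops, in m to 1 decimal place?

Total stopping distance ≈ 107.7 m

a = 0.68 × 9.8 = 6.664 m/s².
Reaction distance = v·t_r = 26.4000 × 2.1 = 55.440 m.
Braking distance = v²/(2a) = 26.4000² / (2 × 6.664) = 696.960 / 13.328 = 52.293 m.
Total = 55.440 + 52.293 = 107.733 m.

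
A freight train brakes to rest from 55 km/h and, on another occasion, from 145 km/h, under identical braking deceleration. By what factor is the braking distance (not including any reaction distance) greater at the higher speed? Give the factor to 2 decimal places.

Braking distance d = v²/(2a), so with a fixed, d ∝ v².
Factor = (145/55)² = 2.6364² = 6.9506.

Factor ≈ 6.95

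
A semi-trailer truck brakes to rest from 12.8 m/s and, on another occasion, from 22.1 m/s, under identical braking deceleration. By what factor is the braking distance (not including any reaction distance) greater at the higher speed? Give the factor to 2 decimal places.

Factor ≈ 2.98

Braking distance d = v²/(2a), so with a fixed, d ∝ v².
Factor = (22.1/12.8)² = 1.7266² = 2.9811.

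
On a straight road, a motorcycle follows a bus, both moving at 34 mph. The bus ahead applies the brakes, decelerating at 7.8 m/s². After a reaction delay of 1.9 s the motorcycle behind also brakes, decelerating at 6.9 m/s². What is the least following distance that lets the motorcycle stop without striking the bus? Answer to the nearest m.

34 mph × 0.44704 = 15.1994 m/s.
Leader travels v²/(2a_L) = 231.022 / 15.600 = 14.809 m before stopping.
Follower covers v·t_r = 15.1994 × 1.9 = 28.879 m while reacting, then v²/(2a_F) = 231.022 / 13.800 = 16.741 m while braking, for a total of 28.879 + 16.741 = 45.620 m.
Since a_F ≤ a_L and the follower starts braking later, the follower is never slower than the leader, so the closest approach is when both have stopped.
Minimum gap = 45.620 − 14.809 = 30.811 m.

Minimum gap ≈ 31 m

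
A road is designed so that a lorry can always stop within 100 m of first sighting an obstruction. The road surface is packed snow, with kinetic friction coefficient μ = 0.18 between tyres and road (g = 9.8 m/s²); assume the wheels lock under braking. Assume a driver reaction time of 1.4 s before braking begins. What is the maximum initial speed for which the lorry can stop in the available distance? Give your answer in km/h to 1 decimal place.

Maximum speed ≈ 59.3 km/h

a = μg = 0.18 × 9.8 = 1.764 m/s².
Stopping distance: v·t_r + v²/(2a) = 100 with t_r = 1.4 s and a = 1.764 m/s².
So v² + 4.939 v − 352.80 = 0.
Positive root: v = −a·t_r + √((a·t_r)² + 2a·d) = −2.470 + √(6.101 + 352.80) = 16.4747 m/s.
16.4747 m/s × 3.6 = 59.309 km/h.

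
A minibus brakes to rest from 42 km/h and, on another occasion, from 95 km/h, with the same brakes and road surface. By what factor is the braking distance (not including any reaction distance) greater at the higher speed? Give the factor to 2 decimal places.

Braking distance d = v²/(2a), so with a fixed, d ∝ v².
Factor = (95/42)² = 2.2619² = 5.1162.

Factor ≈ 5.12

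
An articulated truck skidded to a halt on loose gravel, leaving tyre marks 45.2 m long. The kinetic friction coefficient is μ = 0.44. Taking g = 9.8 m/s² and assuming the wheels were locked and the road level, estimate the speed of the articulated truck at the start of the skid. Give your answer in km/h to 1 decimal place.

Deceleration a = μg = 0.44 × 9.8 = 4.312 m/s².
v = √(2a·d) = √(2 × 4.312 × 45.2) = √389.805 = 19.7435 m/s.
= 19.7435 × 3.6 = 71.077 km/h.

Initial speed ≈ 71.1 km/h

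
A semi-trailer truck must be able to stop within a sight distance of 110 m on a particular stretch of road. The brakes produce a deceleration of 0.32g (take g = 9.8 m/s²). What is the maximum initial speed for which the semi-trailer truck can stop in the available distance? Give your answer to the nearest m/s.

Maximum speed ≈ 26 m/s

a = 0.32 × 9.8 = 3.136 m/s².
v²/(2a) = d ⇒ v = √(2 × 3.136 × 110) = √689.92 = 26.2663 m/s.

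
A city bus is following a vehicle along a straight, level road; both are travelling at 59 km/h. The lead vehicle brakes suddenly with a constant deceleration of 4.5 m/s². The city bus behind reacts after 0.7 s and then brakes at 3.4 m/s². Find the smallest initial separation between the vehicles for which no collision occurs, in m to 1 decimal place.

59 km/h ÷ 3.6 = 16.3889 m/s.
Leader travels v²/(2a_L) = 268.596 / 9.000 = 29.844 m before stopping.
Follower covers v·t_r = 16.3889 × 0.7 = 11.472 m while reacting, then v²/(2a_F) = 268.596 / 6.800 = 39.499 m while braking, for a total of 11.472 + 39.499 = 50.971 m.
Since a_F ≤ a_L and the follower starts braking later, the follower is never slower than the leader, so the closest approach is when both have stopped.
Minimum gap = 50.971 − 29.844 = 21.127 m.

Minimum gap ≈ 21.1 m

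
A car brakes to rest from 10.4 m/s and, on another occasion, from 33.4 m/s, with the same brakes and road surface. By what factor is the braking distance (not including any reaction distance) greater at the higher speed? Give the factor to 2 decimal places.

Braking distance d = v²/(2a), so with a fixed, d ∝ v².
Factor = (33.4/10.4)² = 3.2115² = 10.3137.

Factor ≈ 10.31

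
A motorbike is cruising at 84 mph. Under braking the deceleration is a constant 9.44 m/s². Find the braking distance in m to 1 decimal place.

Braking distance ≈ 74.7 m

84 mph × 0.44704 = 37.5514 m/s.
Braking distance = v²/(2a) = 37.5514² / (2 × 9.440) = 1410.108 / 18.880 = 74.688 m.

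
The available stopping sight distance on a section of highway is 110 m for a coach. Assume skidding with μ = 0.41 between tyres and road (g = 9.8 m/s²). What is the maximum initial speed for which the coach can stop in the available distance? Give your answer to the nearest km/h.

Maximum speed ≈ 107 km/h

a = μg = 0.41 × 9.8 = 4.018 m/s².
v²/(2a) = d ⇒ v = √(2 × 4.018 × 110) = √883.96 = 29.7315 m/s.
29.7315 m/s × 3.6 = 107.033 km/h.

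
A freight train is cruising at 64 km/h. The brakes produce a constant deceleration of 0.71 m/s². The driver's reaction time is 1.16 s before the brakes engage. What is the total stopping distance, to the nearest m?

64 km/h ÷ 3.6 = 17.7778 m/s.
Reaction distance = v·t_r = 17.7778 × 1.16 = 20.622 m.
Braking distance = v²/(2a) = 17.7778² / (2 × 0.710) = 316.050 / 1.420 = 222.570 m.
Total = 20.622 + 222.570 = 243.192 m.

Total stopping distance ≈ 243 m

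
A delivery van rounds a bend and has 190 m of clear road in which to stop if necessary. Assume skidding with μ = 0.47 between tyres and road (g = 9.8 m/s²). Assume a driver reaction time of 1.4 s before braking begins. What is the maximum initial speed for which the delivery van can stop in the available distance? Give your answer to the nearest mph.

a = μg = 0.47 × 9.8 = 4.606 m/s².
Stopping distance: v·t_r + v²/(2a) = 190 with t_r = 1.4 s and a = 4.606 m/s².
So v² + 12.897 v − 1750.28 = 0.
Positive root: v = −a·t_r + √((a·t_r)² + 2a·d) = −6.448 + √(41.577 + 1750.28) = 35.8823 m/s.
35.8823 m/s ÷ 0.44704 = 80.266 mph.

Maximum speed ≈ 80 mph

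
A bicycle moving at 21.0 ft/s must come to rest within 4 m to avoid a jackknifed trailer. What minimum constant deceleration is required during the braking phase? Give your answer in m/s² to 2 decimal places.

Required deceleration ≈ 5.12 m/s²

21 ft/s × 0.3048 = 6.4008 m/s.
v² = 2a·d ⇒ a = v²/(2d) = 6.4008² / (2 × 4.000) = 40.970 / 8.000 = 5.1212 m/s².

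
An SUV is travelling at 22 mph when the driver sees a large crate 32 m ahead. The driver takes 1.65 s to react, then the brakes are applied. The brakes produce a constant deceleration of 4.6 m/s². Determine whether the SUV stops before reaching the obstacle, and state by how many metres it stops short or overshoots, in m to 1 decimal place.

Yes — it stops 5.3 m short of the obstacle

22 mph × 0.44704 = 9.8349 m/s.
Reaction distance = 9.8349 × 1.65 = 16.228 m.
Braking distance = v²/(2a) = 96.725 / 9.200 = 10.514 m.
Total stopping distance = 16.228 + 10.514 = 26.742 m, vs 32 m available — it stops with 32 − 26.742 = 5.258 m to spare.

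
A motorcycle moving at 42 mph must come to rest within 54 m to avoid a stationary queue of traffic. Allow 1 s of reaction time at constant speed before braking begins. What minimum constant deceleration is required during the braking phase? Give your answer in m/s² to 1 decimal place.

Required deceleration ≈ 5.0 m/s²

42 mph × 0.44704 = 18.7757 m/s.
Distance covered during reaction = 18.7757 × 1 = 18.776 m.
Distance available for braking: 54 − 18.776 = 35.224 m.
v² = 2a·d ⇒ a = v²/(2d) = 18.7757² / (2 × 35.224) = 352.527 / 70.448 = 5.0041 m/s².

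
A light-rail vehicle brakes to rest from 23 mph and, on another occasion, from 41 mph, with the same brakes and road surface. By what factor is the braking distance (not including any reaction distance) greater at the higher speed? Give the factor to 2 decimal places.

Braking distance d = v²/(2a), so with a fixed, d ∝ v².
Factor = (41/23)² = 1.7826² = 3.1777.

Factor ≈ 3.18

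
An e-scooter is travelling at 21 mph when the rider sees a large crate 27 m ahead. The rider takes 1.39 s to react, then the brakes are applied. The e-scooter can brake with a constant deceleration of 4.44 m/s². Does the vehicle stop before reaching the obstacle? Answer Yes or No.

21 mph × 0.44704 = 9.3878 m/s.
Reaction distance = 9.3878 × 1.39 = 13.049 m.
Braking distance = v²/(2a) = 88.131 / 8.880 = 9.925 m.
Total stopping distance = 13.049 + 9.925 = 22.974 m, vs 27 m available — it stops with 27 − 22.974 = 4.026 m to spare.

Yes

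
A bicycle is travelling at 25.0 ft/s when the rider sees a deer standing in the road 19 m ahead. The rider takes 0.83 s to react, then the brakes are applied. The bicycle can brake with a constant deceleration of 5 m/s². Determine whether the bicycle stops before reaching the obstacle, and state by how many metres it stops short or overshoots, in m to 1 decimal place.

25 ft/s × 0.3048 = 7.6200 m/s.
Reaction distance = 7.6200 × 0.83 = 6.325 m.
Braking distance = v²/(2a) = 58.064 / 10.000 = 5.806 m.
Total stopping distance = 6.325 + 5.806 = 12.131 m, vs 19 m available — it stops with 19 − 12.131 = 6.869 m to spare.

Yes — it stops 6.9 m short of the obstacle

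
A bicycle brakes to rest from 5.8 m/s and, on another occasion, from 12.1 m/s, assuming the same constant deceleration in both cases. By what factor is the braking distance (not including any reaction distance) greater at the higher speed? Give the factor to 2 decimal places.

Factor ≈ 4.35

Braking distance d = v²/(2a), so with a fixed, d ∝ v².
Factor = (12.1/5.8)² = 2.0862² = 4.3522.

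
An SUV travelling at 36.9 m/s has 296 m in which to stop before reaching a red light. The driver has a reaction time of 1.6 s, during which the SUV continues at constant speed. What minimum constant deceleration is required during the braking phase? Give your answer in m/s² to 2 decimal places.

Distance covered during reaction = 36.9000 × 1.6 = 59.040 m.
Distance available for braking: 296 − 59.040 = 236.960 m.
v² = 2a·d ⇒ a = v²/(2d) = 36.9000² / (2 × 236.960) = 1361.610 / 473.920 = 2.8731 m/s².

Required deceleration ≈ 2.87 m/s²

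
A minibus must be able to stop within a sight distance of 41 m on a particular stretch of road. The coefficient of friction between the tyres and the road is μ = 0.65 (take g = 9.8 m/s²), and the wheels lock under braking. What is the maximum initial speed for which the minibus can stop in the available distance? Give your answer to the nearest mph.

Maximum speed ≈ 51 mph

a = μg = 0.65 × 9.8 = 6.370 m/s².
v²/(2a) = d ⇒ v = √(2 × 6.370 × 41) = √522.34 = 22.8548 m/s.
22.8548 m/s ÷ 0.44704 = 51.125 mph.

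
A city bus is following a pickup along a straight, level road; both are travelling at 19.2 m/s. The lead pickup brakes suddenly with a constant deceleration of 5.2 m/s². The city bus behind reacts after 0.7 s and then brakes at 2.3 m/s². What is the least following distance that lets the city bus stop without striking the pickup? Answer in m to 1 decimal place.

Minimum gap ≈ 58.1 m

Leader travels v²/(2a_L) = 368.640 / 10.400 = 35.446 m before stopping.
Follower covers v·t_r = 19.2000 × 0.7 = 13.440 m while reacting, then v²/(2a_F) = 368.640 / 4.600 = 80.139 m while braking, for a total of 13.440 + 80.139 = 93.579 m.
Since a_F ≤ a_L and the follower starts braking later, the follower is never slower than the leader, so the closest approach is when both have stopped.
Minimum gap = 93.579 − 35.446 = 58.133 m.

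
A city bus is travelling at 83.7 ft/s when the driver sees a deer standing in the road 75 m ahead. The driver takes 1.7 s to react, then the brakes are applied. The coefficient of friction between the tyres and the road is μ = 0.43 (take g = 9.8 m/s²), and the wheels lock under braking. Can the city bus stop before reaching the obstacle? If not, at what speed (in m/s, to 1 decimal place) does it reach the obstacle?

No — it strikes the obstacle at 19.6 m/s

83.7 ft/s × 0.3048 = 25.5118 m/s.
a = μg = 0.43 × 9.8 = 4.214 m/s².
Reaction distance = 25.5118 × 1.7 = 43.370 m.
Braking distance needed to stop: v²/(2a) = 650.852 / 8.428 = 77.225 m, so total needed = 43.370 + 77.225 = 120.595 m > 75 m — it cannot stop.
Distance remaining when braking begins: 75 − 43.370 = 31.630 m.
v² = v₀² − 2a·d = 650.852 − 2 × 4.214 × 31.630 = 384.274 m²/s².
v = √384.274 = 19.603 m/s.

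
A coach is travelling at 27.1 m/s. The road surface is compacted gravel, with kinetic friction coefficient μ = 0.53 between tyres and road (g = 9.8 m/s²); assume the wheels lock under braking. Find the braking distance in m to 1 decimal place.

a = μg = 0.53 × 9.8 = 5.194 m/s².
Braking distance = v²/(2a) = 27.1000² / (2 × 5.194) = 734.410 / 10.388 = 70.698 m.

Braking distance ≈ 70.7 m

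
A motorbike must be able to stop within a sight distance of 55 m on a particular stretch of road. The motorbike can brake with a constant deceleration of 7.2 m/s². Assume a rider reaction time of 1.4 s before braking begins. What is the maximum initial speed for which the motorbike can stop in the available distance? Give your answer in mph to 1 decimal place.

Maximum speed ≈ 44.3 mph

Stopping distance: v·t_r + v²/(2a) = 55 with t_r = 1.4 s and a = 7.200 m/s².
So v² + 20.160 v − 792.00 = 0.
Positive root: v = −a·t_r + √((a·t_r)² + 2a·d) = −10.080 + √(101.606 + 792.00) = 19.8132 m/s.
19.8132 m/s ÷ 0.44704 = 44.321 mph.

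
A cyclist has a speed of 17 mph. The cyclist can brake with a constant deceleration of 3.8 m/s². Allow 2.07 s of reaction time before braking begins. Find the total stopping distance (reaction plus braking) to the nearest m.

Total stopping distance ≈ 23 m

17 mph × 0.44704 = 7.5997 m/s.
Reaction distance = v·t_r = 7.5997 × 2.07 = 15.731 m.
Braking distance = v²/(2a) = 7.5997² / (2 × 3.800) = 57.755 / 7.600 = 7.599 m.
Total = 15.731 + 7.599 = 23.330 m.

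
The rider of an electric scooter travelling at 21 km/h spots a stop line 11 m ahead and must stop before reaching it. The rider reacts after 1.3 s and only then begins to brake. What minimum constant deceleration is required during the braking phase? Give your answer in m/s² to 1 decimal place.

Required deceleration ≈ 5.0 m/s²

21 km/h ÷ 3.6 = 5.8333 m/s.
Distance covered during reaction = 5.8333 × 1.3 = 7.583 m.
Distance available for braking: 11 − 7.583 = 3.417 m.
v² = 2a·d ⇒ a = v²/(2d) = 5.8333² / (2 × 3.417) = 34.027 / 6.834 = 4.9791 m/s².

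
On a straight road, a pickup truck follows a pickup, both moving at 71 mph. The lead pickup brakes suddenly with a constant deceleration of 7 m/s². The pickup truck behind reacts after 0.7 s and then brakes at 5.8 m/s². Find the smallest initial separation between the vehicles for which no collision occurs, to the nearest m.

Minimum gap ≈ 37 m

71 mph × 0.44704 = 31.7398 m/s.
Leader travels v²/(2a_L) = 1007.415 / 14.000 = 71.958 m before stopping.
Follower covers v·t_r = 31.7398 × 0.7 = 22.218 m while reacting, then v²/(2a_F) = 1007.415 / 11.600 = 86.846 m while braking, for a total of 22.218 + 86.846 = 109.064 m.
Since a_F ≤ a_L and the follower starts braking later, the follower is never slower than the leader, so the closest approach is when both have stopped.
Minimum gap = 109.064 − 71.958 = 37.106 m.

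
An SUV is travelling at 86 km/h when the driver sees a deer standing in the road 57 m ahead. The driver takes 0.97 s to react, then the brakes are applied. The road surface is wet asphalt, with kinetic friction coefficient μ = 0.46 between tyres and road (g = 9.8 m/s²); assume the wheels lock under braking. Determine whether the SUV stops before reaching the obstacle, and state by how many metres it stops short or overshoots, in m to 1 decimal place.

No — it overshoots by 29.5 m

86 km/h ÷ 3.6 = 23.8889 m/s.
a = μg = 0.46 × 9.8 = 4.508 m/s².
Reaction distance = 23.8889 × 0.97 = 23.172 m.
Braking distance = v²/(2a) = 570.680 / 9.016 = 63.296 m.
Total stopping distance = 23.172 + 63.296 = 86.468 m, vs 57 m available — it cannot stop in time and overshoots by 86.468 − 57 = 29.468 m.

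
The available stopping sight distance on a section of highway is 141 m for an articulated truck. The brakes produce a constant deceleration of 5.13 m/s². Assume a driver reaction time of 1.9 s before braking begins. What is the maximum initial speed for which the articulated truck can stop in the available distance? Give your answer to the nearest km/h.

Maximum speed ≈ 106 km/h

Stopping distance: v·t_r + v²/(2a) = 141 with t_r = 1.9 s and a = 5.130 m/s².
So v² + 19.494 v − 1446.66 = 0.
Positive root: v = −a·t_r + √((a·t_r)² + 2a·d) = −9.747 + √(95.004 + 1446.66) = 29.5170 m/s.
29.5170 m/s × 3.6 = 106.261 km/h.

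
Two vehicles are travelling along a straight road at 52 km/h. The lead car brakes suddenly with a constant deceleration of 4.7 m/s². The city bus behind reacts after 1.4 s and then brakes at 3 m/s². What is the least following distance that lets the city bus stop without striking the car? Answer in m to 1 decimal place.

Minimum gap ≈ 32.8 m

52 km/h ÷ 3.6 = 14.4444 m/s.
Leader travels v²/(2a_L) = 208.641 / 9.400 = 22.196 m before stopping.
Follower covers v·t_r = 14.4444 × 1.4 = 20.222 m while reacting, then v²/(2a_F) = 208.641 / 6.000 = 34.773 m while braking, for a total of 20.222 + 34.773 = 54.995 m.
Since a_F ≤ a_L and the follower starts braking later, the follower is never slower than the leader, so the closest approach is when both have stopped.
Minimum gap = 54.995 − 22.196 = 32.799 m.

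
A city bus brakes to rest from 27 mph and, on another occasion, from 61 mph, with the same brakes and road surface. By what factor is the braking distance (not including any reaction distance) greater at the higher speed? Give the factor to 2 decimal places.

Braking distance d = v²/(2a), so with a fixed, d ∝ v².
Factor = (61/27)² = 2.2593² = 5.1044.

Factor ≈ 5.10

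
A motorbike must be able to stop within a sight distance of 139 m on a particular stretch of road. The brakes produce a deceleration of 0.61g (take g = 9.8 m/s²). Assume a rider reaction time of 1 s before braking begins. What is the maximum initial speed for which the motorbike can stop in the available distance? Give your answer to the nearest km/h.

a = 0.61 × 9.8 = 5.978 m/s².
Stopping distance: v·t_r + v²/(2a) = 139 with t_r = 1 s and a = 5.978 m/s².
So v² + 11.956 v − 1661.88 = 0.
Positive root: v = −a·t_r + √((a·t_r)² + 2a·d) = −5.978 + √(35.736 + 1661.88) = 35.2241 m/s.
35.2241 m/s × 3.6 = 126.807 km/h.

Maximum speed ≈ 127 km/h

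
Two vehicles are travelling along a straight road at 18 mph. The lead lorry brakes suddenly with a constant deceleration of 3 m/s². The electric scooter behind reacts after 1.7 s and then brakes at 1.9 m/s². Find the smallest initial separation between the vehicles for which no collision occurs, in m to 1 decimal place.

Minimum gap ≈ 19.9 m

18 mph × 0.44704 = 8.0467 m/s.
Leader travels v²/(2a_L) = 64.749 / 6.000 = 10.791 m before stopping.
Follower covers v·t_r = 8.0467 × 1.7 = 13.679 m while reacting, then v²/(2a_F) = 64.749 / 3.800 = 17.039 m while braking, for a total of 13.679 + 17.039 = 30.718 m.
Since a_F ≤ a_L and the follower starts braking later, the follower is never slower than the leader, so the closest approach is when both have stopped.
Minimum gap = 30.718 − 10.791 = 19.927 m.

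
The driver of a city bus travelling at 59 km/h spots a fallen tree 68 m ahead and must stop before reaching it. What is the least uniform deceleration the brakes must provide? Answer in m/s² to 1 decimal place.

59 km/h ÷ 3.6 = 16.3889 m/s.
v² = 2a·d ⇒ a = v²/(2d) = 16.3889² / (2 × 68.000) = 268.596 / 136.000 = 1.9750 m/s².

Required deceleration ≈ 2.0 m/s²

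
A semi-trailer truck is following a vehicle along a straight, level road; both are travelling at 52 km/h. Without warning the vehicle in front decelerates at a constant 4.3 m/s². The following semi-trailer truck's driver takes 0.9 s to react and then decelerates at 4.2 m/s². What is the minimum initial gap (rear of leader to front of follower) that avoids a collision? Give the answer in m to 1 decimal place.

52 km/h ÷ 3.6 = 14.4444 m/s.
Leader travels v²/(2a_L) = 208.641 / 8.600 = 24.261 m before stopping.
Follower covers v·t_r = 14.4444 × 0.9 = 13.000 m while reacting, then v²/(2a_F) = 208.641 / 8.400 = 24.838 m while braking, for a total of 13.000 + 24.838 = 37.838 m.
Since a_F ≤ a_L and the follower starts braking later, the follower is never slower than the leader, so the closest approach is when both have stopped.
Minimum gap = 37.838 − 24.261 = 13.577 m.

Minimum gap ≈ 13.6 m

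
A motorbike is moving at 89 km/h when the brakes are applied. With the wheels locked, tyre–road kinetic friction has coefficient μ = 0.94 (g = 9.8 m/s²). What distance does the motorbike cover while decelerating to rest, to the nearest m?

Braking distance ≈ 33 m

89 km/h ÷ 3.6 = 24.7222 m/s.
a = μg = 0.94 × 9.8 = 9.212 m/s².
Braking distance = v²/(2a) = 24.7222² / (2 × 9.212) = 611.187 / 18.424 = 33.173 m.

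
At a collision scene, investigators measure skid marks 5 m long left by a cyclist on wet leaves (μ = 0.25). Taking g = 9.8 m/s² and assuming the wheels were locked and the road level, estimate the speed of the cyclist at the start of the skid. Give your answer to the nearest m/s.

Initial speed ≈ 5 m/s

Deceleration a = μg = 0.25 × 9.8 = 2.450 m/s².
v = √(2a·d) = √(2 × 2.450 × 5) = √24.500 = 4.9497 m/s.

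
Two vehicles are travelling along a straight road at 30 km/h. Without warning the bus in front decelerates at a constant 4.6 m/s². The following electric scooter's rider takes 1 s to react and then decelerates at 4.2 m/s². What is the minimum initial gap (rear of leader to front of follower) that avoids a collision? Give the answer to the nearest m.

30 km/h ÷ 3.6 = 8.3333 m/s.
Leader travels v²/(2a_L) = 69.444 / 9.200 = 7.548 m before stopping.
Follower covers v·t_r = 8.3333 × 1 = 8.333 m while reacting, then v²/(2a_F) = 69.444 / 8.400 = 8.267 m while braking, for a total of 8.333 + 8.267 = 16.600 m.
Since a_F ≤ a_L and the follower starts braking later, the follower is never slower than the leader, so the closest approach is when both have stopped.
Minimum gap = 16.600 − 7.548 = 9.052 m.

Minimum gap ≈ 9 m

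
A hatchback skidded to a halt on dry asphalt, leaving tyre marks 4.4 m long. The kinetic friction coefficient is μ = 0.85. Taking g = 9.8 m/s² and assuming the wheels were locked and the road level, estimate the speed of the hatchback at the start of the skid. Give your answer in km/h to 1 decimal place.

Deceleration a = μg = 0.85 × 9.8 = 8.330 m/s².
v = √(2a·d) = √(2 × 8.330 × 4.4) = √73.304 = 8.5618 m/s.
= 8.5618 × 3.6 = 30.822 km/h.

Initial speed ≈ 30.8 km/h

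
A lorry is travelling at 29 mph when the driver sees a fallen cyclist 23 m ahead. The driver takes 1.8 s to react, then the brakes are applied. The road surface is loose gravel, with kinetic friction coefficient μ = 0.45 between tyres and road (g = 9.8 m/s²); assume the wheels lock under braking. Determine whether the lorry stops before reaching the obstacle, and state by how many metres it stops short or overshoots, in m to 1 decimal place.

29 mph × 0.44704 = 12.9642 m/s.
a = μg = 0.45 × 9.8 = 4.410 m/s².
Reaction distance = 12.9642 × 1.8 = 23.336 m.
Braking distance = v²/(2a) = 168.070 / 8.820 = 19.056 m.
Total stopping distance = 23.336 + 19.056 = 42.392 m, vs 23 m available — it cannot stop in time and overshoots by 42.392 − 23 = 19.392 m.

No — it overshoots by 19.4 m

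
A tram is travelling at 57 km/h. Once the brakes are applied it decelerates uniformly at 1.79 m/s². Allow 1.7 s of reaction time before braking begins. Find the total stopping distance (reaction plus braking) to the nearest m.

Total stopping distance ≈ 97 m

57 km/h ÷ 3.6 = 15.8333 m/s.
Reaction distance = v·t_r = 15.8333 × 1.7 = 26.917 m.
Braking distance = v²/(2a) = 15.8333² / (2 × 1.790) = 250.693 / 3.580 = 70.026 m.
Total = 26.917 + 70.026 = 96.943 m.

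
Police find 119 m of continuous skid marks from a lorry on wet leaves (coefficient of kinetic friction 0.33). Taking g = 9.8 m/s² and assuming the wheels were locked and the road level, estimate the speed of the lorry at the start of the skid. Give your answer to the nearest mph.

Initial speed ≈ 62 mph

Deceleration a = μg = 0.33 × 9.8 = 3.234 m/s².
v = √(2a·d) = √(2 × 3.234 × 119) = √769.692 = 27.7433 m/s.
= 27.7433 ÷ 0.44704 = 62.060 mph.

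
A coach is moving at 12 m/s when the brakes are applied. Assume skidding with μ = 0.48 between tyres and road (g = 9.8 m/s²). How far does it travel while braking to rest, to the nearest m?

a = μg = 0.48 × 9.8 = 4.704 m/s².
Braking distance = v²/(2a) = 12.0000² / (2 × 4.704) = 144.000 / 9.408 = 15.306 m.

Braking distance ≈ 15 m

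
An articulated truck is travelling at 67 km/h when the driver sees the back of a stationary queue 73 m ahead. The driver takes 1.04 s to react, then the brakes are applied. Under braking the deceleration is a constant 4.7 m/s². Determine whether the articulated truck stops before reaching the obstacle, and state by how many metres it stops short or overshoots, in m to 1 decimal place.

Yes — it stops 16.8 m short of the obstacle

67 km/h ÷ 3.6 = 18.6111 m/s.
Reaction distance = 18.6111 × 1.04 = 19.356 m.
Braking distance = v²/(2a) = 346.373 / 9.400 = 36.848 m.
Total stopping distance = 19.356 + 36.848 = 56.204 m, vs 73 m available — it stops with 73 − 56.204 = 16.796 m to spare.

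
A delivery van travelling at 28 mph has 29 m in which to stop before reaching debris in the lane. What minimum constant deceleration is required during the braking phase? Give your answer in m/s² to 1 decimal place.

Required deceleration ≈ 2.7 m/s²

28 mph × 0.44704 = 12.5171 m/s.
v² = 2a·d ⇒ a = v²/(2d) = 12.5171² / (2 × 29.000) = 156.678 / 58.000 = 2.7013 m/s².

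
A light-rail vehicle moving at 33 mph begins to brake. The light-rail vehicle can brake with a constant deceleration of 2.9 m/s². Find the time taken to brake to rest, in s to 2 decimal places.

33 mph × 0.44704 = 14.7523 m/s.
Braking time = v/a = 14.7523 / 2.900 = 5.087 s.

Braking time ≈ 5.09 s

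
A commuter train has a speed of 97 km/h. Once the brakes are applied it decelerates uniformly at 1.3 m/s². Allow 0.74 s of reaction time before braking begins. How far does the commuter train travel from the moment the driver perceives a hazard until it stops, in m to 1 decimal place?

Total stopping distance ≈ 299.2 m

97 km/h ÷ 3.6 = 26.9444 m/s.
Reaction distance = v·t_r = 26.9444 × 0.74 = 19.939 m.
Braking distance = v²/(2a) = 26.9444² / (2 × 1.300) = 726.001 / 2.600 = 279.231 m.
Total = 19.939 + 279.231 = 299.170 m.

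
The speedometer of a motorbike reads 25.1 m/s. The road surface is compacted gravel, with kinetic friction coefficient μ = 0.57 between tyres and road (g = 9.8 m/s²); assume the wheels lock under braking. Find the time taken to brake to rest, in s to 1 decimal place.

a = μg = 0.57 × 9.8 = 5.586 m/s².
Braking time = v/a = 25.1000 / 5.586 = 4.493 s.

Braking time ≈ 4.5 s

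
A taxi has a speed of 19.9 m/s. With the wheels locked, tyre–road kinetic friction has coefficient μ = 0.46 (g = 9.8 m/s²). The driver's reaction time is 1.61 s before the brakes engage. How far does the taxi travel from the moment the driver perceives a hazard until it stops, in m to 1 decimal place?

a = μg = 0.46 × 9.8 = 4.508 m/s².
Reaction distance = v·t_r = 19.9000 × 1.61 = 32.039 m.
Braking distance = v²/(2a) = 19.9000² / (2 × 4.508) = 396.010 / 9.016 = 43.923 m.
Total = 32.039 + 43.923 = 75.962 m.

Total stopping distance ≈ 76.0 m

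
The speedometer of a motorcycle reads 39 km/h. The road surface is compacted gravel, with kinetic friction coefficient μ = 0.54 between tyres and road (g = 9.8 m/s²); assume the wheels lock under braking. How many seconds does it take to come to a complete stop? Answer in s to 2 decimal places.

39 km/h ÷ 3.6 = 10.8333 m/s.
a = μg = 0.54 × 9.8 = 5.292 m/s².
Braking time = v/a = 10.8333 / 5.292 = 2.047 s.

Braking time ≈ 2.05 s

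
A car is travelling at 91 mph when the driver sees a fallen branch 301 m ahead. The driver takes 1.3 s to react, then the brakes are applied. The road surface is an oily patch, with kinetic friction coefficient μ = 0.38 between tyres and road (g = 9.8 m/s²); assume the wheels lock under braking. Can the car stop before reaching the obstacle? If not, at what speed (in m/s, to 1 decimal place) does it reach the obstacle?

Yes — it stops about 25.9 m short of the obstacle, so it never reaches it

91 mph × 0.44704 = 40.6806 m/s.
a = μg = 0.38 × 9.8 = 3.724 m/s².
Reaction distance = 40.6806 × 1.3 = 52.885 m.
Braking distance = v²/(2a) = 1654.911 / 7.448 = 222.195 m.
Total stopping distance = 52.885 + 222.195 = 275.080 m, vs 301 m available — it stops with 301 − 275.080 = 25.920 m to spare.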